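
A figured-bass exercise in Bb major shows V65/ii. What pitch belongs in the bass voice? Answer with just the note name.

The applied chord V65/ii is rooted on G: G-B-D-F.
The figure 65 means first inversion — the third is in the bass.

B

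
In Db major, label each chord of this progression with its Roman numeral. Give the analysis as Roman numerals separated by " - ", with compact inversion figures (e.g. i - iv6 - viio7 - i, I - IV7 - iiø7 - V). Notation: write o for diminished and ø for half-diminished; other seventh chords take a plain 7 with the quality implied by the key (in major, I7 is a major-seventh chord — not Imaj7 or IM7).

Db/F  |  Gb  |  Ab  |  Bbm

I6 - IV - V - vi

Db/F: root Db is the tonic; major triad there is I6.
Gb has root Gb, degree 4 in Db major, so IV.
Ab has root Ab, degree 5 in Db major, so V.
Bbm: root Bb is the submediant; minor triad there is vi.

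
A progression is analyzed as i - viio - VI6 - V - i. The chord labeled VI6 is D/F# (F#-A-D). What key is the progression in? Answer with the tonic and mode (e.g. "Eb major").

F# minor

The anchor chord is a major triad on D, labeled VI6.
VI6 on D implies D is the submediant; that puts the tonic at F#, and the uppercase numeral fits minor mode.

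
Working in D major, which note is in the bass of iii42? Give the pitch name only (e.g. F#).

iii in D major has root F#; the chord is F#-A-C#-E.
The figure 42 means third inversion — the seventh is in the bass.

E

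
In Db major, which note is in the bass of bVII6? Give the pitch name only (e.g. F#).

bVII in Db major has root Cb; the chord is Cb-Eb-Gb.
The figure 6 means first inversion — the third is in the bass.

Eb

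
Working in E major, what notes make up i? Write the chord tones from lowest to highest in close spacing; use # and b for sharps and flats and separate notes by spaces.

E G B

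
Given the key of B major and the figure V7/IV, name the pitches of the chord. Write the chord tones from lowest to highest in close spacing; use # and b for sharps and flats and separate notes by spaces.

B D# F# A

The slash means an applied dominant: we want the dominant of IV. In B major, IV is E major, and its dominant is built on B.
Building a dominant seventh chord on B gives B-D#-F#-A.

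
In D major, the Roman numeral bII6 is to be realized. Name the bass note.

G

bII in D major has root Eb; the chord is Eb-G-Bb.
The figure 6 means first inversion — the third is in the bass.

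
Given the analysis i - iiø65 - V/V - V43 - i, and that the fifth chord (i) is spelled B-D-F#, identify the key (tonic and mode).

The anchor chord is a minor triad on B, labeled i.
If B is scale degree 1 and the mode makes that degree carry a minor triad, the tonic is B and the mode is minor.

B minor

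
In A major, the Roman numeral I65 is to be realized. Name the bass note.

I in A major has root A; the chord is A-C#-E-G#.
The figure 65 means first inversion — the third is in the bass.

C#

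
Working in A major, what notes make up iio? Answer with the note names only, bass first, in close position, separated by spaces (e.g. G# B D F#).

B D F

iio is the diminished supertonic triad, borrowed from the parallel minor. In A major that root is B.
So the chord is B-D-F.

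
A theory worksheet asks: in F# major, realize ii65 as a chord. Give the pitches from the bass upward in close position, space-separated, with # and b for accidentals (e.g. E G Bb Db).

B D# F# G#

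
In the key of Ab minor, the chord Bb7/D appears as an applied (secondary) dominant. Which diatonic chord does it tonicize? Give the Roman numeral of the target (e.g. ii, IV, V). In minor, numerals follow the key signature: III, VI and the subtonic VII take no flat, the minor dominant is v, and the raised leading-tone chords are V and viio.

The chord is a dominant seventh chord on Bb.
A dominant resolves down a perfect fifth: Bb → Eb. In Ab minor, Eb is scale degree 5, i.e. V.

V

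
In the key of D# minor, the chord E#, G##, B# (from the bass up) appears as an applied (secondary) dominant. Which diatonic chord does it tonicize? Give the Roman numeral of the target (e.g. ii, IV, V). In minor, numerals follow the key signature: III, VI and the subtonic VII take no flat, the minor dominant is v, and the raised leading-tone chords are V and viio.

The chord is a major triad on E#.
A dominant resolves down a perfect fifth: E# → A#. In D# minor, A# is scale degree 5, i.e. V.

V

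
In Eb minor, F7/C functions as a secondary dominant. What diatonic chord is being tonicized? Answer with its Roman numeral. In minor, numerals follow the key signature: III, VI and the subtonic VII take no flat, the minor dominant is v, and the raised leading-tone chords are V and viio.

The chord is a dominant seventh chord on F.
A dominant resolves down a perfect fifth: F → Bb. In Eb minor, Bb is scale degree 5, i.e. V.

V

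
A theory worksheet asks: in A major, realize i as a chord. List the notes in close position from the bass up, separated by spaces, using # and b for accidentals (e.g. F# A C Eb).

Scale degree 1 in A major is A; here the chord built on it is altered to a minor triad. i is the minor tonic, borrowed from the parallel minor.
So the chord is A-C-E.

A C E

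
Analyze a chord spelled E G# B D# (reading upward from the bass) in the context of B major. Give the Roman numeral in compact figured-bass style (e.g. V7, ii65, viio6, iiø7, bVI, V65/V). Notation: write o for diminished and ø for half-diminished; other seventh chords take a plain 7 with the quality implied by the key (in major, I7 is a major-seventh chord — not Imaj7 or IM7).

IV7

The pitches E-G#-B-D# form a major seventh chord rooted on E.
In B major, E is the subdominant; the diatonic major seventh chord there is IV7.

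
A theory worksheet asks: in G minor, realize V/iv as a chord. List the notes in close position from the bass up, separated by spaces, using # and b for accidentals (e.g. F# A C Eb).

G B D

The slash means an applied dominant: we want the dominant of iv. In G minor, iv is C minor, and its dominant is built on G.
Building a major triad on G gives G-B-D.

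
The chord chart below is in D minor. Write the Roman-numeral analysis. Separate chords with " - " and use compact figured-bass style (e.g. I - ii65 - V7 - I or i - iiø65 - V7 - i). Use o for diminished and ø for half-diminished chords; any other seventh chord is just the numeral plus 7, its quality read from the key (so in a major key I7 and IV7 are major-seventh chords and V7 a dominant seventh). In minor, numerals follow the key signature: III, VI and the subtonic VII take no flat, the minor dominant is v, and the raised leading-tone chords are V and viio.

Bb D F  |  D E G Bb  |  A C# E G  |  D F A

VI - iiø42 - V7 - i

Bb-D-F: root Bb is the submediant; major triad there is VI.
D-E-G-Bb: half-diminished seventh chord on E = scale degree 2 → iiø42.
A-C#-E-G: root A is the dominant; dominant seventh chord there is V7.
D-F-A: root D is the tonic; minor triad there is i.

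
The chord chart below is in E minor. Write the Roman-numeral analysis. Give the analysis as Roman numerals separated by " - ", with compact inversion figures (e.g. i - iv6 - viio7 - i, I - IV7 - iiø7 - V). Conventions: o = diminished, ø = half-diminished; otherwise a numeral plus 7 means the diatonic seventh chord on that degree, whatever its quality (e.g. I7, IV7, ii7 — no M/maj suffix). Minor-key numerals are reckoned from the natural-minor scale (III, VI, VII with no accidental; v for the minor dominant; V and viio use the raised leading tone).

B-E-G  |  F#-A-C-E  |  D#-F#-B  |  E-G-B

B-E-G: root E is the tonic; minor triad there is i64.
F#-A-C-E: half-diminished seventh chord on F# = scale degree 2 → iiø7.
D#-F#-B has root B, degree 5 in E minor, so V6.
E-G-B: minor triad on E = scale degree 1 → i.

i64 - iiø7 - V6 - i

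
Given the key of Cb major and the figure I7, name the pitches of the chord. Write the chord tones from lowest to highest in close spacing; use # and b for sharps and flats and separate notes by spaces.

Cb Eb Gb Bb

In Cb major, scale degree 1 is Cb, and the diatonic chord built there is a major seventh chord.
That chord is spelled Cb-Eb-Gb-Bb.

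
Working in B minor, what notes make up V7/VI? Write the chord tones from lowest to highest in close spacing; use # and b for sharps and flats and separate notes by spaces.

D F# A C

V7/VI is a secondary dominant — the dominant seventh of VI. VI in B minor is G, so the applied chord's root is D, a perfect fifth above.
Building a dominant seventh chord on D gives D-F#-A-C.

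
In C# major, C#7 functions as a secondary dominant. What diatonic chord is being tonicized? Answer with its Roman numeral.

IV

The chord is a dominant seventh chord on C#.
A dominant resolves down a perfect fifth: C# → F#. In C# major, F# is scale degree 4, i.e. IV.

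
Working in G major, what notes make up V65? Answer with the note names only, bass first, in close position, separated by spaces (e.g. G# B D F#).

In G major, scale degree 5 is D, and the diatonic chord built there is a dominant seventh chord.
That chord is spelled D-F#-A-C.
The figured bass 65 indicates first inversion, placing the third (F#) in the bass: F#-A-C-D.

F# A C D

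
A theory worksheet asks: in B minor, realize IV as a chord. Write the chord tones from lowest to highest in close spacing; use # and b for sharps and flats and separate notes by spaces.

Scale degree 4 in B minor is E; here the chord built on it is altered to a major triad. IV is the major subdominant, borrowed from the parallel major.
So the chord is E-G#-B.

E G# B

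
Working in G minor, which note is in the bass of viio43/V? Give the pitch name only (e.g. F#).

The applied chord viio43/V is rooted on C#: C#-E-G-Bb.
The figure 43 means second inversion — the fifth is in the bass.

G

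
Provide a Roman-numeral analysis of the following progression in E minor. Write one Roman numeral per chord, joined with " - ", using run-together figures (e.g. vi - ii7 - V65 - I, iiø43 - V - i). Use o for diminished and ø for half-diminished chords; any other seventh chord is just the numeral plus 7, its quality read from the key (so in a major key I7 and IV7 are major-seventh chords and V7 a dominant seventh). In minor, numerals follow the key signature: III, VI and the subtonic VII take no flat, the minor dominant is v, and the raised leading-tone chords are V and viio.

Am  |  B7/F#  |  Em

iv - V43 - i

Am: root A is the subdominant; minor triad there is iv.
B7/F# has root B, degree 5 in E minor, so V43.
Em: minor triad on E = scale degree 1 → i.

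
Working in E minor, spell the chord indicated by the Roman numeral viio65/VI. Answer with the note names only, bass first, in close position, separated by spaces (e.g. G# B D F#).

D F Ab B

viio65/VI is a secondary leading-tone chord. The target VI is C in E minor; the applied chord is rooted a semitone below, on B.
Building a fully diminished seventh chord on B gives B-D-F-Ab.
With the 65 figure the chord is in first inversion; from the bass D upward in close position it reads D-F-Ab-B.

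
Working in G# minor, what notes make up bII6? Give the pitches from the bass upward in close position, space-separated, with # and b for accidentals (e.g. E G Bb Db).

bII6 is the Neapolitan sixth — a major triad on the lowered second degree, here in its customary first inversion. In G# minor that root is A.
So the chord is A-C#-E.
The figured bass 6 indicates first inversion, placing the third (C#) in the bass: C#-E-A.

C# E A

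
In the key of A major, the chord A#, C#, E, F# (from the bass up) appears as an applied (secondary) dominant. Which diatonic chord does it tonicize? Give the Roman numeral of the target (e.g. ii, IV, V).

The chord is a dominant seventh chord on F#.
A dominant resolves down a perfect fifth: F# → B. In A major, B is scale degree 2, i.e. ii.

ii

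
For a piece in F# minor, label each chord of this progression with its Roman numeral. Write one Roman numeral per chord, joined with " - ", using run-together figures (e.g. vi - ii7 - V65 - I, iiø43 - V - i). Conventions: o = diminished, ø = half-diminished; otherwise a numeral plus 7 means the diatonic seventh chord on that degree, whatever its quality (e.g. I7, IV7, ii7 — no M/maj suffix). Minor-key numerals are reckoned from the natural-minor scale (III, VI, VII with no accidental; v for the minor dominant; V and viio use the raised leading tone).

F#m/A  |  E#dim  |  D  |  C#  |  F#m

i6 - viio - VI - V - i

F#m/A: minor triad on F# = scale degree 1 → i6.
E#dim has root E#, degree 7 in F# minor, so viio.
D: root D is the submediant; major triad there is VI.
C#: major triad on C# = scale degree 5 → V.
F#m has root F#, degree 1 in F# minor, so i.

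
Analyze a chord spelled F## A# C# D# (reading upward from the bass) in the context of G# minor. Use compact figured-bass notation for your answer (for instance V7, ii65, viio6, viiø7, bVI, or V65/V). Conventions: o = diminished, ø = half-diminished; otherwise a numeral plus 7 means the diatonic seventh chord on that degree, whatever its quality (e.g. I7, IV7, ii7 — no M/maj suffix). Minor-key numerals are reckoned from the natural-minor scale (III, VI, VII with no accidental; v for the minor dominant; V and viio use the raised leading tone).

The pitches D#-F##-A#-C# form a dominant seventh chord rooted on D#.
In G# minor, D# is the dominant; the diatonic dominant seventh chord there is V7.
With F## in the bass the chord is in first inversion, so the figured bass is 65.

V65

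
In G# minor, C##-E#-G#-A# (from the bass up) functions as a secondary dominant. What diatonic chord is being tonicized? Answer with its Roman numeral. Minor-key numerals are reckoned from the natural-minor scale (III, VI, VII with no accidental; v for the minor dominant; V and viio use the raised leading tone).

V

The chord is a dominant seventh chord on A#.
A dominant resolves down a perfect fifth: A# → D#. In G# minor, D# is scale degree 5, i.e. V.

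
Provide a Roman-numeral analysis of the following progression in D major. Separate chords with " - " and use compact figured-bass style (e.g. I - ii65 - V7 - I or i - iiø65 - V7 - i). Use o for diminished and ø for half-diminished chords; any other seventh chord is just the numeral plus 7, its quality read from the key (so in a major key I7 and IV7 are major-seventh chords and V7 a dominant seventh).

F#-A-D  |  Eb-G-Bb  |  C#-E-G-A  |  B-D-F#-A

I6 - bII - V65 - vi7

F#-A-D has root D, degree 1 in D major, so I6.
Eb-G-Bb: major triad on Eb — chromatic; Eb is the lowered second degree, so this is the Neapolitan chord, bII.
C#-E-G-A: root A is the dominant; dominant seventh chord there is V65.
B-D-F#-A: minor seventh chord on B = scale degree 6 → vi7.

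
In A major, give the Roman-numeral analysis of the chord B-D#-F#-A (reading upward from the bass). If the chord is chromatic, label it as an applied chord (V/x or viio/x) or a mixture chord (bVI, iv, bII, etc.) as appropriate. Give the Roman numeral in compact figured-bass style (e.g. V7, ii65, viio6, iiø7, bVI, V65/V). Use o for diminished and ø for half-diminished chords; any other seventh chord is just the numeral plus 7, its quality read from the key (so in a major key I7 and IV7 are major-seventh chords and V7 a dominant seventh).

V7/V

Stacked in thirds the chord is B-D#-F#-A: a dominant seventh chord on B.
B is not a diatonic chord root with this quality in A major, but it lies a perfect fifth above E (V), so the chord functions as an applied dominant of V.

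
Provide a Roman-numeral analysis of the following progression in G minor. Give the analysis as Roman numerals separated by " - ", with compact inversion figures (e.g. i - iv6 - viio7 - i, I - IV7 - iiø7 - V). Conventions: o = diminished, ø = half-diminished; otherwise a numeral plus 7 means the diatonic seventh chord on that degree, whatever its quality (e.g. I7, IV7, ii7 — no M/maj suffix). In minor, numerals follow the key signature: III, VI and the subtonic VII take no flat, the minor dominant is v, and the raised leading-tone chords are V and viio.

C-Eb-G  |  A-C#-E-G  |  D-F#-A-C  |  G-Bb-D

C-Eb-G: root C is the subdominant; minor triad there is iv.
A-C#-E-G is the secondary dominant of V (dominant seventh chord on A): V7/V.
D-F#-A-C: root D is the dominant; dominant seventh chord there is V7.
G-Bb-D: root G is the tonic; minor triad there is i.

iv - V7/V - V7 - i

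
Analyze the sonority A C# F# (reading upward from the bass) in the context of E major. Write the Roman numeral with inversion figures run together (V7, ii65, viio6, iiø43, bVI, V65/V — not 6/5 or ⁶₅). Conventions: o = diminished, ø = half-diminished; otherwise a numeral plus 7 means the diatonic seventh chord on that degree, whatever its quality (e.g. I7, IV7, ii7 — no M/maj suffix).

ii6

Stacked in thirds the chord is F#-A-C#: a minor triad on F#.
In E major, F# is the supertonic; the diatonic minor triad there is ii.
With A in the bass the chord is in first inversion, so the figured bass is 6.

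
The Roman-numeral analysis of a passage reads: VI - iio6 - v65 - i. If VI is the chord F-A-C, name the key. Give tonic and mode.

VI is given as F-A-C — a major triad with root F.
Counting down 5 scale steps from F places the tonic on A; a major triad on degree 6 is diatonic only in minor.

A minor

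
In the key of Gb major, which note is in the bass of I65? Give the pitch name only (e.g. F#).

Bb

I in Gb major has root Gb; the chord is Gb-Bb-Db-F.
The figure 65 means first inversion — the third is in the bass.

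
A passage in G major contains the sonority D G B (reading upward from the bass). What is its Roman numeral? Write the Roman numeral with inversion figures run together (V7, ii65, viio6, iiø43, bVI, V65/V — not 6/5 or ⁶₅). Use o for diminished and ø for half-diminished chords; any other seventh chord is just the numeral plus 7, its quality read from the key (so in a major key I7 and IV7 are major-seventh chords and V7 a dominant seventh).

I64

Stacked in thirds the chord is G-B-D: a major triad on G.
G is scale degree 1 in G major, and a major triad on that degree is written I.
With D in the bass the chord is in second inversion, so the figured bass is 64.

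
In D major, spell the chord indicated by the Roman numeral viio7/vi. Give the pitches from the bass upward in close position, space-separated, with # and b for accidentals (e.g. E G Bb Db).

The slash marks an applied leading-tone chord: viio of vi. In D major, vi is B, so the leading tone to it is A#, a half step below.
Building a fully diminished seventh chord on A# gives A#-C#-E-G.

A# C# E G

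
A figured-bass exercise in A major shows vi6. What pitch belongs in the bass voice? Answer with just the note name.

vi in A major has root F#; the chord is F#-A-C#.
The figure 6 means first inversion — the third is in the bass.

A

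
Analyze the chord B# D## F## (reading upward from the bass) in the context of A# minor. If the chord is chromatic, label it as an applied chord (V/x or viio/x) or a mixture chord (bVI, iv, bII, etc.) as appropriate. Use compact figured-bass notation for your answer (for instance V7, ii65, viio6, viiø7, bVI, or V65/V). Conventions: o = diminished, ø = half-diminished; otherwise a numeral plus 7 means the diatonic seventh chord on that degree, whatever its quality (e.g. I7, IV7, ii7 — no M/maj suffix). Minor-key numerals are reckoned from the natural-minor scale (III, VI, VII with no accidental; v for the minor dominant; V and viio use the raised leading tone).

V/V

Stacked in thirds the chord is B#-D##-F##: a major triad on B#.
B# is not a diatonic chord root with this quality in A# minor, but it lies a perfect fifth above E# (V), so the chord functions as an applied dominant of V.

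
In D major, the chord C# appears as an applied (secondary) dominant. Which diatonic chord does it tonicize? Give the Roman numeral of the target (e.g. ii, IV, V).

iii

The chord is a major triad on C#.
A dominant resolves down a perfect fifth: C# → F#. In D major, F# is scale degree 3, i.e. iii.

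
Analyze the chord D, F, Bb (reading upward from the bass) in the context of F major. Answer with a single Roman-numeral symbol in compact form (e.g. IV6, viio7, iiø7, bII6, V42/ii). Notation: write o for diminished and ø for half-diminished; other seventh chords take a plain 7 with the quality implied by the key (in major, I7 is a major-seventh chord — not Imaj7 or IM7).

The pitches Bb-D-F form a major triad rooted on Bb.
In F major, Bb is the subdominant; the diatonic major triad there is IV.
With D in the bass the chord is in first inversion, so the figured bass is 6.

IV6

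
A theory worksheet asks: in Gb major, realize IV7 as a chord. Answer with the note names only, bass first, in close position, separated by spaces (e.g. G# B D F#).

Cb Eb Gb Bb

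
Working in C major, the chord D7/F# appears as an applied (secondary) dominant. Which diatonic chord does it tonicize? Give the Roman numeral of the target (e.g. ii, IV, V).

V

The chord is a dominant seventh chord on D.
A dominant resolves down a perfect fifth: D → G. In C major, G is scale degree 5, i.e. V.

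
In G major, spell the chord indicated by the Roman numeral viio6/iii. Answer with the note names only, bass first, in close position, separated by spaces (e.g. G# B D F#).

The slash marks an applied leading-tone chord: viio of iii. In G major, iii is B, so the leading tone to it is A#, a half step below.
Building a diminished triad on A# gives A#-C#-E.
With the 6 figure the chord is in first inversion; from the bass C# upward in close position it reads C#-E-A#.

C# E A#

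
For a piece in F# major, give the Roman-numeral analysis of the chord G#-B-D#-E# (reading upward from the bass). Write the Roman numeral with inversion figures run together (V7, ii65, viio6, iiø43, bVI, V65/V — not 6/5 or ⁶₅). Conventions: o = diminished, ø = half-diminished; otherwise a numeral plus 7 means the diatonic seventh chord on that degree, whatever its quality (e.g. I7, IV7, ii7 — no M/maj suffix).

viiø65

Stacked in thirds the chord is E#-G#-B-D#: a half-diminished seventh chord on E#.
In F# major, E# is the leading tone; the diatonic half-diminished seventh chord there is viiø7.
With G# in the bass the chord is in first inversion, so the figured bass is 65.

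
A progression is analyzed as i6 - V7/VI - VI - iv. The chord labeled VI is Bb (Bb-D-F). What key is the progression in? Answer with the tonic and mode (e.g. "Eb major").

The anchor chord is a major triad on Bb, labeled VI.
VI on Bb implies Bb is the submediant; that puts the tonic at D, and the uppercase numeral fits minor mode.

D minor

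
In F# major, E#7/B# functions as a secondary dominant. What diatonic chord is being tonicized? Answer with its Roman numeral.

iii

The chord is a dominant seventh chord on E#.
A dominant resolves down a perfect fifth: E# → A#. In F# major, A# is scale degree 3, i.e. iii.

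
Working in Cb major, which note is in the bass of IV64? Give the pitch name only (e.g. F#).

IV in Cb major has root Fb; the chord is Fb-Ab-Cb.
The figure 64 means second inversion — the fifth is in the bass.

Cb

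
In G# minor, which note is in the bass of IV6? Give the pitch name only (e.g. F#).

IV in G# minor has root C#; the chord is C#-E#-G#.
The figure 6 means first inversion — the third is in the bass.

E#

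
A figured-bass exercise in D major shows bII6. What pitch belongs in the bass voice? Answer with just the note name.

G

bII in D major has root Eb; the chord is Eb-G-Bb.
The figure 6 means first inversion — the third is in the bass.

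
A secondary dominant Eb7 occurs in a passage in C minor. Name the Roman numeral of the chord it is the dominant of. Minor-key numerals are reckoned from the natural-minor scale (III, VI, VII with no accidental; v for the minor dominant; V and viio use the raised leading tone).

The chord is a dominant seventh chord on Eb.
A dominant resolves down a perfect fifth: Eb → Ab. In C minor, Ab is scale degree 6, i.e. VI.

VI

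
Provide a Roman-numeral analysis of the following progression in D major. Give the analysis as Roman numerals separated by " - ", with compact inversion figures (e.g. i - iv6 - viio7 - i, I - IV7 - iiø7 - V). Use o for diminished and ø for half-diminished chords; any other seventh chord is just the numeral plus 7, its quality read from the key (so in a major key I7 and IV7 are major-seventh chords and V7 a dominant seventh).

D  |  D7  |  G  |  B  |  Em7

I - V7/IV - IV - V/ii - ii7

D has root D, degree 1 in D major, so I.
D7: chromatic; D is V of IV, so V7/IV.
G: major triad on G = scale degree 4 → IV.
B is the secondary dominant of ii (major triad on B): V/ii.
Em7: minor seventh chord on E = scale degree 2 → ii7.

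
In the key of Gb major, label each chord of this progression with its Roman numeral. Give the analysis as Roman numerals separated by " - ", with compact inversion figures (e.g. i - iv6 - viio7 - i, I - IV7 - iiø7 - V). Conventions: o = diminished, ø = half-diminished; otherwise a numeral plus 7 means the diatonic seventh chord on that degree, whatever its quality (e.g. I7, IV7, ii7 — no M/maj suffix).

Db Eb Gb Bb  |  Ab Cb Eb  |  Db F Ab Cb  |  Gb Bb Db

vi42 - ii - V7 - I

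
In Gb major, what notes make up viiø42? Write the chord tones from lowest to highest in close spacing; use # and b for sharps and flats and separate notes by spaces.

Eb F Ab Cb

In Gb major, scale degree 7 is F, and the diatonic chord built there is a half-diminished seventh chord.
That chord is spelled F-Ab-Cb-Eb.
With the 42 figure the chord is in third inversion; from the bass Eb upward in close position it reads Eb-F-Ab-Cb.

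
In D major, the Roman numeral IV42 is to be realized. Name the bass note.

F#

IV in D major has root G; the chord is G-B-D-F#.
The figure 42 means third inversion — the seventh is in the bass.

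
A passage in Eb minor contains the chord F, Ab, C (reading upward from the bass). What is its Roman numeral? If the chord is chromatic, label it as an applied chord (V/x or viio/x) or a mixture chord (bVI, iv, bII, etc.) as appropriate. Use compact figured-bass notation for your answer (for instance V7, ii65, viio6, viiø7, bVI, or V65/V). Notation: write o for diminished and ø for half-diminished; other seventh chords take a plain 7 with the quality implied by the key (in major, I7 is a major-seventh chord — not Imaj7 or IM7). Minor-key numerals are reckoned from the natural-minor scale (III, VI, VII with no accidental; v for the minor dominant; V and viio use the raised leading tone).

ii

The pitches F-Ab-C form a minor triad rooted on F.
F is the second degree of Eb minor. This is the minor supertonic, borrowed from the parallel major (the Dorian ii).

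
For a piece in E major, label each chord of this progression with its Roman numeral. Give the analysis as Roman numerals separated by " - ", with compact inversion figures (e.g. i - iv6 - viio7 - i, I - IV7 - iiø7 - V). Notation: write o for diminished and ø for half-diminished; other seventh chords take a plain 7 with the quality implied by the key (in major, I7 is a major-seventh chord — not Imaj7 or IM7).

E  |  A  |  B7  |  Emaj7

I - IV - V7 - I7

E: major triad on E = scale degree 1 → I.
A has root A, degree 4 in E major, so IV.
B7 has root B, degree 5 in E major, so V7.
Emaj7: root E is the tonic; major seventh chord there is I7.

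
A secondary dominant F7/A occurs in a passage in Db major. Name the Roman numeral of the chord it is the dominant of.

The chord is a dominant seventh chord on F.
A dominant resolves down a perfect fifth: F → Bb. In Db major, Bb is scale degree 6, i.e. vi.

vi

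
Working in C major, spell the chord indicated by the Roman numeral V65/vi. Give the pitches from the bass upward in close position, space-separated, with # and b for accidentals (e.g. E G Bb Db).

The slash means an applied dominant: we want the dominant of vi. In C major, vi is A minor, and its dominant is built on E.
Building a dominant seventh chord on E gives E-G#-B-D.
The figured bass 65 indicates first inversion, placing the third (G#) in the bass: G#-B-D-E.

G# B D E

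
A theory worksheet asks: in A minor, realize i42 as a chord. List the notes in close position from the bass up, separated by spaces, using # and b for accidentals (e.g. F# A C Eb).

G A C E

The numeral's case and figure indicate a minor seventh chord. In A minor its root, scale degree 1, is A.
That chord is spelled A-C-E-G.
With the 42 figure the chord is in third inversion; from the bass G upward in close position it reads G-A-C-E.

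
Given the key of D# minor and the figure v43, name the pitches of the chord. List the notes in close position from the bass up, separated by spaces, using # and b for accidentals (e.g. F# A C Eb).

In D# minor, the dominant is A#, and the diatonic chord built there is a minor seventh chord.
Stacking thirds from A# gives A#-C#-E#-G#.
With the 43 figure the chord is in second inversion; from the bass E# upward in close position it reads E#-G#-A#-C#.

E# G# A# C#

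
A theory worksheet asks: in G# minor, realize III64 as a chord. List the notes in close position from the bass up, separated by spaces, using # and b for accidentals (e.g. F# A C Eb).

F# B D#

In G# minor, the mediant is B, and the diatonic chord built there is a major triad.
Stacking thirds from B gives B-D#-F#.
The figured bass 64 indicates second inversion, placing the fifth (F#) in the bass: F#-B-D#.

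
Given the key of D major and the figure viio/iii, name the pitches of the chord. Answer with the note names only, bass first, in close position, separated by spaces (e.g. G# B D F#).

viio/iii is a secondary leading-tone chord. The target iii is F# in D major; the applied chord is rooted a semitone below, on E#.
Building a diminished triad on E# gives E#-G#-B.

E# G# B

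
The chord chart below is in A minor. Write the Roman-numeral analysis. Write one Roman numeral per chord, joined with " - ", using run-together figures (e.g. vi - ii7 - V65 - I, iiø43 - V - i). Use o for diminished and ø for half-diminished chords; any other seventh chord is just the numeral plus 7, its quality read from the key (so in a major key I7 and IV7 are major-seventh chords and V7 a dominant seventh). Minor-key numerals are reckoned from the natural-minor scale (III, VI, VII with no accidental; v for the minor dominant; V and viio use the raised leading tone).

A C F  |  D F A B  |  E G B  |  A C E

A-C-F: major triad on F = scale degree 6 → VI6.
D-F-A-B has root B, degree 2 in A minor, so iiø65.
E-G-B: minor triad on E = scale degree 5 → v.
A-C-E: minor triad on A = scale degree 1 → i.

VI6 - iiø65 - v - i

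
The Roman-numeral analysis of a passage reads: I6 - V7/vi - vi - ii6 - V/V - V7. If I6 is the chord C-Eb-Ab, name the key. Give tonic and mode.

Ab major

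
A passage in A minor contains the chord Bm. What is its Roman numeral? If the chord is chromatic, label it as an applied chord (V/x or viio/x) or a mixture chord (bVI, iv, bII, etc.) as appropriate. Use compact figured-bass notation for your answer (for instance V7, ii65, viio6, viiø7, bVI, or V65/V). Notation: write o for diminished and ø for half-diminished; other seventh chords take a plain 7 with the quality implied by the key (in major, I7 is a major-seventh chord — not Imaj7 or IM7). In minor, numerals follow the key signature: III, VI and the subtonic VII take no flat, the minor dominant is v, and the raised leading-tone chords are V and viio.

The pitches B-D-F# form a minor triad rooted on B.
B is the second degree of A minor. This is the minor supertonic, borrowed from the parallel major (the Dorian ii).

ii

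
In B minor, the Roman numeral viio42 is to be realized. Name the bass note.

viio in B minor has root A#; the chord is A#-C#-E-G.
The figure 42 means third inversion — the seventh is in the bass.

G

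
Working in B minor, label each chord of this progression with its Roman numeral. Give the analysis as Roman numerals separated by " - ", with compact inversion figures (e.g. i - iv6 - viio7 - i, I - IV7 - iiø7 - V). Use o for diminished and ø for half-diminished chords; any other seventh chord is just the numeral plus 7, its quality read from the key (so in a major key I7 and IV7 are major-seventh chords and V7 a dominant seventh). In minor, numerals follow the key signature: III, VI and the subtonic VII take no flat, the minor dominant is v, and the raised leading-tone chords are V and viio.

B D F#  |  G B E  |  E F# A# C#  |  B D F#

i - iv6 - V42 - i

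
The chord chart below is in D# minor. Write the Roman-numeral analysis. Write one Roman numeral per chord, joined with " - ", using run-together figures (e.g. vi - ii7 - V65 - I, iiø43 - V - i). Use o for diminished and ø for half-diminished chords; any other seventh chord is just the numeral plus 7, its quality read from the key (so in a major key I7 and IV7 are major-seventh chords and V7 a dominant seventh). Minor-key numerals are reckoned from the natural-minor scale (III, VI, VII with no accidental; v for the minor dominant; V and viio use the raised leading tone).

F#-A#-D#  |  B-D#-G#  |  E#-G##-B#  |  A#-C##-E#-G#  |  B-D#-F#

i6 - iv6 - V/V - V7 - VI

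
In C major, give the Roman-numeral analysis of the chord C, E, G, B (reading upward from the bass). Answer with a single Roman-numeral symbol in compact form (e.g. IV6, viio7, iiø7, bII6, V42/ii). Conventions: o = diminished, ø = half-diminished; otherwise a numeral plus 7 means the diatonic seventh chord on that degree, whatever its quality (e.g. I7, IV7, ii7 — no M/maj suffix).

I7

Stacked in thirds the chord is C-E-G-B: a major seventh chord on C.
C is scale degree 1 in C major, and a major seventh chord on that degree is written I7.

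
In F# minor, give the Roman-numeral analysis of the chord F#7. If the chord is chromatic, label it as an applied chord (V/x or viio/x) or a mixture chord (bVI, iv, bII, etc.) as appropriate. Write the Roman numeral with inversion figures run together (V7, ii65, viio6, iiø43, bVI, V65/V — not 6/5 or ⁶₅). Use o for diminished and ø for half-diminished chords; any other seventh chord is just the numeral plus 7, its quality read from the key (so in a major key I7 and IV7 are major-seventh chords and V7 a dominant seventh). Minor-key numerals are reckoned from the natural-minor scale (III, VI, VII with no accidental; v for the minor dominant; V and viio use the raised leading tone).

V7/iv

The pitches F#-A#-C#-E form a dominant seventh chord rooted on F#.
F# is not a diatonic chord root with this quality in F# minor, but it lies a perfect fifth above B (iv), so the chord functions as an applied dominant of iv.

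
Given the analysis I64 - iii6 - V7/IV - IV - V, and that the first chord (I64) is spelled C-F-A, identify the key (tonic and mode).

F major

I64 is given as C-F-A — a major triad with root F.
If F is scale degree 1 and the mode makes that degree carry a major triad, the tonic is F and the mode is major.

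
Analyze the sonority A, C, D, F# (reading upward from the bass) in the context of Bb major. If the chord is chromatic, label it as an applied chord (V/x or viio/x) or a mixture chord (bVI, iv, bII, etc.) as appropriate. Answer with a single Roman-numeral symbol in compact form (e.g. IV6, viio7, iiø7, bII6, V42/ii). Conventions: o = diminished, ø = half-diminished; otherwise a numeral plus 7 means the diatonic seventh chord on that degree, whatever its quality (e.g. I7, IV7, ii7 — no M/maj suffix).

The pitches D-F#-A-C form a dominant seventh chord rooted on D.
D is not a diatonic chord root with this quality in Bb major, but it lies a perfect fifth above G (vi), so the chord functions as an applied dominant of vi.
With A in the bass the chord is in second inversion, so the figured bass is 43.

V43/vi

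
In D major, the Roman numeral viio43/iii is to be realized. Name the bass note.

The applied chord viio43/iii is rooted on E#: E#-G#-B-D.
The figure 43 means second inversion — the fifth is in the bass.

B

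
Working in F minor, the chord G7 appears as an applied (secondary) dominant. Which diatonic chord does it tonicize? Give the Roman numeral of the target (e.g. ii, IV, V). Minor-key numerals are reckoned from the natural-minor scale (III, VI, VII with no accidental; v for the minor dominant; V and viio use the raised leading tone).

The chord is a dominant seventh chord on G.
A dominant resolves down a perfect fifth: G → C. In F minor, C is scale degree 5, i.e. V.

V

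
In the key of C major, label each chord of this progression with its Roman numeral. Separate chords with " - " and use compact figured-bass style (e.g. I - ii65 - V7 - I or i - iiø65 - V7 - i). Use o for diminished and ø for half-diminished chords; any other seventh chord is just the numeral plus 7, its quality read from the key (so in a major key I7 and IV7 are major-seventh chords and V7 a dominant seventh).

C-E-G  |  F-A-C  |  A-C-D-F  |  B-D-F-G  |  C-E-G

I - IV - ii43 - V65 - I

C-E-G: root C is the tonic; major triad there is I.
F-A-C: major triad on F = scale degree 4 → IV.
A-C-D-F: root D is the supertonic; minor seventh chord there is ii43.
B-D-F-G has root G, degree 5 in C major, so V65.
C-E-G: root C is the tonic; major triad there is I.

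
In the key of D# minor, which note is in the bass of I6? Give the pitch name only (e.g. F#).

F##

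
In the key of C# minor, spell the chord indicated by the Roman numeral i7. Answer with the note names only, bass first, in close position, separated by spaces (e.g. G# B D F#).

C# E G# B

The numeral's case and figure indicate a minor seventh chord. In C# minor its root, scale degree 1, is C#.
Stacking thirds from C# gives C#-E-G#-B.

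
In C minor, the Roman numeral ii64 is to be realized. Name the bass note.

ii in C minor has root D; the chord is D-F-A.
The figure 64 means second inversion — the fifth is in the bass.

A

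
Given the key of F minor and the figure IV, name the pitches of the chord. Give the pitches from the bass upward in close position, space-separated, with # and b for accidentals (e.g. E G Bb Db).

Scale degree 4 in F minor is Bb; here the chord built on it is altered to a major triad. IV is the major subdominant, borrowed from the parallel major.
So the chord is Bb-D-F.

Bb D F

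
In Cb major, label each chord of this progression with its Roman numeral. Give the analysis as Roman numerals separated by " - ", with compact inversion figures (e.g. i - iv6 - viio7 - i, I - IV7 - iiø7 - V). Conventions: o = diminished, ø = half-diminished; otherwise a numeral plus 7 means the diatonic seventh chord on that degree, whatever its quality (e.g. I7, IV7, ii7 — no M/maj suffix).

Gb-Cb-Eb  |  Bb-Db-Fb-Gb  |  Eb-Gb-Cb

I64 - V65 - I6

Gb-Cb-Eb has root Cb, degree 1 in Cb major, so I64.
Bb-Db-Fb-Gb: root Gb is the dominant; dominant seventh chord there is V65.
Eb-Gb-Cb: major triad on Cb = scale degree 1 → I6.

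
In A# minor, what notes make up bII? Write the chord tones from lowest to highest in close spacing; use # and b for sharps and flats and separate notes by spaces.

bII is the Neapolitan chord — a major triad on the lowered second degree. In A# minor that root is B.
So the chord is B-D#-F#.

B D# F#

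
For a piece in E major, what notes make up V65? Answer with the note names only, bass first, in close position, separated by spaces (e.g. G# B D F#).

In E major, the dominant is B, and the diatonic chord built there is a dominant seventh chord.
Stacking thirds from B gives B-D#-F#-A.
The figured bass 65 indicates first inversion, placing the third (D#) in the bass: D#-F#-A-B.

D# F# A B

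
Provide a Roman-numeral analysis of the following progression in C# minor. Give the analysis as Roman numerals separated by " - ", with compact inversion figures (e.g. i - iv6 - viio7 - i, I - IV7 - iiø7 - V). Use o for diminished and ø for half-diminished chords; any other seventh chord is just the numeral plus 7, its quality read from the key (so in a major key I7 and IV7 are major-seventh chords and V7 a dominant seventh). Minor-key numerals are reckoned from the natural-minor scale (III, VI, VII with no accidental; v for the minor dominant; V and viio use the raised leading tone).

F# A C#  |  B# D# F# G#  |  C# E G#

iv - V65 - i

F#-A-C#: root F# is the subdominant; minor triad there is iv.
B#-D#-F#-G#: root G# is the dominant; dominant seventh chord there is V65.
C#-E-G# has root C#, degree 1 in C# minor, so i.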